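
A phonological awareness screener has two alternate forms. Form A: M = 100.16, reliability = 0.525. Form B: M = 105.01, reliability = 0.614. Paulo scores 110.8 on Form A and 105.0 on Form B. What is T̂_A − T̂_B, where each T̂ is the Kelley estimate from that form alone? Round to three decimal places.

0.742

T̂_A = 0.525(110.8) + 0.475(100.16) = 105.74600
T̂_B = 0.614(105.0) + 0.386(105.01) = 105.00386
T̂_A − T̂_B = 0.74214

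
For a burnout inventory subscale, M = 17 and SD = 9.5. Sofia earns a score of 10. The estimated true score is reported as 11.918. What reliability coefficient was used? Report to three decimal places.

0.726

T̂ = ρX + (1 − ρ)μ  ⇒  T̂ − μ = ρ(X − μ)
ρ = (T̂ − μ)/(X − μ) = (11.918 − 17) / (10 − 17) = -5.082 / -7.0 = 0.72600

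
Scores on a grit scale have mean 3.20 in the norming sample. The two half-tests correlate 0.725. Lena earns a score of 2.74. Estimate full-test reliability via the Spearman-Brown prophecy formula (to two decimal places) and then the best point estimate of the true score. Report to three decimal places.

Spearman-Brown: ρ = 2r/(1 + r) = 2(0.725)/(1 + 0.725) = 1.4500/1.725 = 0.8406 → 0.84
T̂ = ρX + (1 − ρ)μ
  = 0.84 × 2.74 + 0.16 × 3.20
  = 2.3016 + 0.5120
  = 2.8136
  ≈ 2.814

2.814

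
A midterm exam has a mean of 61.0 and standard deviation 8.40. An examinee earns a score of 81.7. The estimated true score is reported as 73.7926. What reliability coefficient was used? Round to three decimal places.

0.618

T̂ = ρX + (1 − ρ)μ  ⇒  T̂ − μ = ρ(X − μ)
ρ = (T̂ − μ)/(X − μ) = (73.7926 − 61.0) / (81.7 − 61.0) = 12.7926 / 20.7 = 0.61800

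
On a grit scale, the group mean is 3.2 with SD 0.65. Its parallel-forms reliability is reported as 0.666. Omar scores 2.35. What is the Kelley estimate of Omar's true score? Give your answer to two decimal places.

2.63

Kelley's formula gives T̂ = 0.666·2.35 + 0.334·3.2 = 1.56510 + 1.0688 = 2.634.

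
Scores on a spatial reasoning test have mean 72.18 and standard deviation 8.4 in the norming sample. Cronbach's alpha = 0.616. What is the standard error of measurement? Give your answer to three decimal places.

SEM = SD · √(1 − ρ) = 8.4 × √0.384 = 8.4 × 0.6197 = 5.2053

5.205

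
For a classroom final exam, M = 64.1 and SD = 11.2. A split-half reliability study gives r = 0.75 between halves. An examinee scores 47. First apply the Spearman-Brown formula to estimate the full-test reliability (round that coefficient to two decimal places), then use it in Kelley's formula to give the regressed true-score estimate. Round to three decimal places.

Spearman-Brown: ρ = 2r/(1 + r) = 2(0.75)/(1 + 0.75) = 1.500/1.75 = 0.8571 → 0.86
Weight the observed score by reliability and the mean by (1 − reliability): T̂ = 0.86·47 + 0.14·64.1 = 40.42 + 8.974 = 49.3940.

49.394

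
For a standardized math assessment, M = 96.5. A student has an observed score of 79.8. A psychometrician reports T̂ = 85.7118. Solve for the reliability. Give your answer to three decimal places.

T̂ = ρX + (1 − ρ)μ  ⇒  T̂ − μ = ρ(X − μ)
ρ = (T̂ − μ)/(X − μ) = (85.7118 − 96.5) / (79.8 − 96.5) = -10.7882 / -16.7 = 0.64600

0.646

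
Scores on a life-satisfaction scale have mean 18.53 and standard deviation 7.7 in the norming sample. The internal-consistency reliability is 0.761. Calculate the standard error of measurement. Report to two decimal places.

SEM = SD · √(1 − ρ) = 7.7 × √0.239 = 7.7 × 0.4889 = 3.764

3.76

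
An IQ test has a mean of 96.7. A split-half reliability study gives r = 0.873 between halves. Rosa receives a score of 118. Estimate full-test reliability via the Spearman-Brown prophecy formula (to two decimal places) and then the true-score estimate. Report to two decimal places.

Spearman-Brown: ρ = 2r/(1 + r) = 2(0.873)/(1 + 0.873) = 1.7460/1.873 = 0.9322 → 0.93
Regress the observed score toward the mean by the unreliability: T̂ = 0.93·118 + 0.07·96.7 = 109.74 + 6.769 = 116.509.

116.51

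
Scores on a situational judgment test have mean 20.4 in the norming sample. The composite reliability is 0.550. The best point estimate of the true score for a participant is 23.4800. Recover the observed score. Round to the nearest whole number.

26

T̂ = ρX + (1 − ρ)μ  ⇒  X = (T̂ − (1 − ρ)μ) / ρ
X = (23.4800 − 0.450 × 20.4) / 0.550 = (23.4800 − 9.1800) / 0.550 = 14.3000 / 0.550 = 26.00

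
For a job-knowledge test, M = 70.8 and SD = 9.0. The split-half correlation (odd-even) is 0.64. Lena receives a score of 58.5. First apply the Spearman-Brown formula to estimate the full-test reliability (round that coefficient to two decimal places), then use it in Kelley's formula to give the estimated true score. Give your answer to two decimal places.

Spearman-Brown: ρ = 2r/(1 + r) = 2(0.64)/(1 + 0.64) = 1.280/1.64 = 0.7805 → 0.78
T̂ = 0.78(58.5) + 0.22(70.8) = 45.630 + 15.576 = 61.206 → 61.21

61.21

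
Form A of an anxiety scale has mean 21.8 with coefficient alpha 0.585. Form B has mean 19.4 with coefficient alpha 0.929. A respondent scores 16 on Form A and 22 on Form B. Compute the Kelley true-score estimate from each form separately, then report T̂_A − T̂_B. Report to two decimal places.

-3.41

T̂_A = 0.585(16) + 0.415(21.8) = 18.4070
T̂_B = 0.929(22) + 0.071(19.4) = 21.8154
T̂_A − T̂_B = -3.4084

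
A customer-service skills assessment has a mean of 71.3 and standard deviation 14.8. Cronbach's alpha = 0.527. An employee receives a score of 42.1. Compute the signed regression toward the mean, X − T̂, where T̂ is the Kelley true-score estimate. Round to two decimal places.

-13.81

Regress the observed score toward the mean by the unreliability: T̂ = 0.527·42.1 + 0.473·71.3 = 22.1867 + 33.7249 = 55.9116.
X − T̂ = 42.1 − 55.912 = -13.812 → -13.81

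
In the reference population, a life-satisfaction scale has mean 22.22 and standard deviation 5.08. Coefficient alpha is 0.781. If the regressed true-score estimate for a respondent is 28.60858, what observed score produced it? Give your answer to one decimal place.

T̂ = ρX + (1 − ρ)μ  ⇒  X = (T̂ − (1 − ρ)μ) / ρ
X = (28.60858 − 0.219 × 22.22) / 0.781 = (28.60858 − 4.86618) / 0.781 = 23.74240 / 0.781 = 30.400

30.4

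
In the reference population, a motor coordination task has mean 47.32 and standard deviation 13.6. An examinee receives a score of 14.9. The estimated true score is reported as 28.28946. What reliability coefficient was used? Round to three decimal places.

T̂ = ρX + (1 − ρ)μ  ⇒  T̂ − μ = ρ(X − μ)
ρ = (T̂ − μ)/(X − μ) = (28.28946 − 47.32) / (14.9 − 47.32) = -19.03054 / -32.42 = 0.58700

0.587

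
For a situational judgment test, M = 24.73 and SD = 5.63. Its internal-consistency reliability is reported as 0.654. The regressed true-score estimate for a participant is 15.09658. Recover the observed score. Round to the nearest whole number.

T̂ = ρX + (1 − ρ)μ  ⇒  X = (T̂ − (1 − ρ)μ) / ρ
X = (15.09658 − 0.346 × 24.73) / 0.654 = (15.09658 − 8.55658) / 0.654 = 6.54000 / 0.654 = 10.00

10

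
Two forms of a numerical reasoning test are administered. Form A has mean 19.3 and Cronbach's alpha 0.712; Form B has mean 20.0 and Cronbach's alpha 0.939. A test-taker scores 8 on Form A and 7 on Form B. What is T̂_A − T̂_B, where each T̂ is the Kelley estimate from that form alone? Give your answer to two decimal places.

3.46

T̂_A = 0.712(8) + 0.288(19.3) = 11.2544
T̂_B = 0.939(7) + 0.061(20.0) = 7.7930
T̂_A − T̂_B = 3.4614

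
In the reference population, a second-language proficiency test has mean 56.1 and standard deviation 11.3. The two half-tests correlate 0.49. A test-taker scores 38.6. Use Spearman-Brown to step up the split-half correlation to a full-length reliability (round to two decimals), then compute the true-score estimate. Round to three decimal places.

Spearman-Brown: ρ = 2r/(1 + r) = 2(0.49)/(1 + 0.49) = 0.980/1.49 = 0.6577 → 0.66
T̂ = ρX + (1 − ρ)μ
  = 0.66 × 38.6 + 0.34 × 56.1
  = 25.476 + 19.074
  = 44.5500
  ≈ 44.550

44.550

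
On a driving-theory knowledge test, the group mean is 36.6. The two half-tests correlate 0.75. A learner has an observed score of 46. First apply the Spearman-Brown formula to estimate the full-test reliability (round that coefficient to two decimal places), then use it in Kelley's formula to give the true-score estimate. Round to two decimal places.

Spearman-Brown: ρ = 2r/(1 + r) = 2(0.75)/(1 + 0.75) = 1.500/1.75 = 0.8571 → 0.86
T̂ = 0.86(46) + 0.14(36.6) = 39.56 + 5.124 = 44.684 → 44.68

44.68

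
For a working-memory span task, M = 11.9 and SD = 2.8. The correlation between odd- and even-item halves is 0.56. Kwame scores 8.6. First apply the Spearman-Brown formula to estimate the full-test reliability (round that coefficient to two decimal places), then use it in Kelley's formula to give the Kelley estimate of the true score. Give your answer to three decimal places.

Spearman-Brown: ρ = 2r/(1 + r) = 2(0.56)/(1 + 0.56) = 1.120/1.56 = 0.7179 → 0.72
Weight the observed score by reliability and the mean by (1 − reliability): T̂ = 0.72·8.6 + 0.28·11.9 = 6.192 + 3.332 = 9.5240.

9.524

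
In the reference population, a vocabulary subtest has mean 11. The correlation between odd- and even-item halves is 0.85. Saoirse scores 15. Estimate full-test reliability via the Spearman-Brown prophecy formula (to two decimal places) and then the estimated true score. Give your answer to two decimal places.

Spearman-Brown: ρ = 2r/(1 + r) = 2(0.85)/(1 + 0.85) = 1.700/1.85 = 0.9189 → 0.92
T̂ = 0.92(15) + 0.08(11) = 13.80 + 0.88 = 14.680 → 14.68

14.68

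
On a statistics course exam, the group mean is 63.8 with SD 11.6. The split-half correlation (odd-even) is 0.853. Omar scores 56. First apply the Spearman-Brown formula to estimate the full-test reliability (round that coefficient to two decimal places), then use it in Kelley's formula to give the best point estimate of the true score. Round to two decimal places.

Spearman-Brown: ρ = 2r/(1 + r) = 2(0.853)/(1 + 0.853) = 1.7060/1.853 = 0.9207 → 0.92
T̂ = 0.92(56) + 0.08(63.8) = 51.52 + 5.104 = 56.624 → 56.62

56.62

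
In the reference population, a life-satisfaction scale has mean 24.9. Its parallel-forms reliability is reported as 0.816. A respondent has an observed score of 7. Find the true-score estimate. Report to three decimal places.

10.294

Kelley's formula gives T̂ = 0.816·7 + 0.184·24.9 = 5.712 + 4.5816 = 10.2936.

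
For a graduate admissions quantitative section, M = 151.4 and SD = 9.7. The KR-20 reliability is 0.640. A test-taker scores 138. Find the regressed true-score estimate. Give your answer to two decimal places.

Regress the observed score toward the mean by the unreliability: T̂ = 0.640·138 + 0.360·151.4 = 88.320 + 54.5040 = 142.824.

142.82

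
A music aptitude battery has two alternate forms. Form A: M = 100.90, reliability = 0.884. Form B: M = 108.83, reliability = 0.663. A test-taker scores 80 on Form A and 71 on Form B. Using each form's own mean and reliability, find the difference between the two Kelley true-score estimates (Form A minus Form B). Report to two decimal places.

-1.32

T̂_A = 0.884(80) + 0.116(100.90) = 82.4244
T̂_B = 0.663(71) + 0.337(108.83) = 83.7487
T̂_A − T̂_B = -1.3243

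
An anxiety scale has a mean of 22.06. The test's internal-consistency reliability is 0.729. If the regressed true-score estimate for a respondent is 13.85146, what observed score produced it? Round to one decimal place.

T̂ = ρX + (1 − ρ)μ  ⇒  X = (T̂ − (1 − ρ)μ) / ρ
X = (13.85146 − 0.271 × 22.06) / 0.729 = (13.85146 − 5.97826) / 0.729 = 7.87320 / 0.729 = 10.800

10.8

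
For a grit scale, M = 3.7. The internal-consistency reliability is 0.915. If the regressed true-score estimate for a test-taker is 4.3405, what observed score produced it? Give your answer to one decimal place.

4.4

T̂ = ρX + (1 − ρ)μ  ⇒  X = (T̂ − (1 − ρ)μ) / ρ
X = (4.3405 − 0.085 × 3.7) / 0.915 = (4.3405 − 0.3145) / 0.915 = 4.0260 / 0.915 = 4.400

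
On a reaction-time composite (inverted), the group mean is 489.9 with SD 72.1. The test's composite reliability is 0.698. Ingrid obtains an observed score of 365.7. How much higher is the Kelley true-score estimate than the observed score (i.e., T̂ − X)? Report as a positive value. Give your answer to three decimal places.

T̂ = 0.698(365.7) + 0.302(489.9) = 255.2586 + 147.9498 = 403.20840 → 403.2084
T̂ − X = 403.2084 − 365.7 = 37.5084 → 37.508

37.508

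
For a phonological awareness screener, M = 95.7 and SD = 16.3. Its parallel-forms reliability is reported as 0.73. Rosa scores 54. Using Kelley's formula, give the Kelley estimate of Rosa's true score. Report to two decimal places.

T̂ = 0.73(54) + 0.27(95.7) = 39.42 + 25.839 = 65.259 → 65.26

65.26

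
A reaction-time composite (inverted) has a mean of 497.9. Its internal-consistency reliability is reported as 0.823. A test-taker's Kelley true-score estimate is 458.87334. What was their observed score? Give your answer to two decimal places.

450.48

T̂ = ρX + (1 − ρ)μ  ⇒  X = (T̂ − (1 − ρ)μ) / ρ
X = (458.87334 − 0.177 × 497.9) / 0.823 = (458.87334 − 88.1283) / 0.823 = 370.74504 / 0.823 = 450.4800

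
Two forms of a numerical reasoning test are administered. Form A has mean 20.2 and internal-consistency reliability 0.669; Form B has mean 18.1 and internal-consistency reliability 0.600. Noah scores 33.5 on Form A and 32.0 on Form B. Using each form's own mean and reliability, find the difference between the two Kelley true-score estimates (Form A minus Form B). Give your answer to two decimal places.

2.66

T̂_A = 0.669(33.5) + 0.331(20.2) = 29.0977
T̂_B = 0.600(32.0) + 0.400(18.1) = 26.4400
T̂_A − T̂_B = 2.6577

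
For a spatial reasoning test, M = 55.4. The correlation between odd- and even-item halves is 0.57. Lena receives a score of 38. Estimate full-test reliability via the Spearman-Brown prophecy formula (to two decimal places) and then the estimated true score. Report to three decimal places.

Spearman-Brown: ρ = 2r/(1 + r) = 2(0.57)/(1 + 0.57) = 1.140/1.57 = 0.7261 → 0.73
T̂ = ρX + (1 − ρ)μ
  = 0.73 × 38 + 0.27 × 55.4
  = 27.74 + 14.958
  = 42.6980
  ≈ 42.698

42.698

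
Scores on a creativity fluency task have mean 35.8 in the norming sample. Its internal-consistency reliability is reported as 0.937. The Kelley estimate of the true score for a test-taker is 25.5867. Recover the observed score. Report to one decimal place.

24.9

T̂ = ρX + (1 − ρ)μ  ⇒  X = (T̂ − (1 − ρ)μ) / ρ
X = (25.5867 − 0.063 × 35.8) / 0.937 = (25.5867 − 2.2554) / 0.937 = 23.3313 / 0.937 = 24.900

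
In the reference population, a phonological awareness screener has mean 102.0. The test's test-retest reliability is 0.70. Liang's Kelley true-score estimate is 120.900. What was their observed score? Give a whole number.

T̂ = ρX + (1 − ρ)μ  ⇒  X = (T̂ − (1 − ρ)μ) / ρ
X = (120.900 − 0.30 × 102.0) / 0.70 = (120.900 − 30.600) / 0.70 = 90.300 / 0.70 = 129.00

129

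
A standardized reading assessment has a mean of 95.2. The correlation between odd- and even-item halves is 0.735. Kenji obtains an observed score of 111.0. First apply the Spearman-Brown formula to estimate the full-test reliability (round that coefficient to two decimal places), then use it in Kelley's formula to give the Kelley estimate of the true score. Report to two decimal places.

Spearman-Brown: ρ = 2r/(1 + r) = 2(0.735)/(1 + 0.735) = 1.4700/1.735 = 0.8473 → 0.85
Regress the observed score toward the mean by the unreliability: T̂ = 0.85·111.0 + 0.15·95.2 = 94.350 + 14.280 = 108.630.

108.63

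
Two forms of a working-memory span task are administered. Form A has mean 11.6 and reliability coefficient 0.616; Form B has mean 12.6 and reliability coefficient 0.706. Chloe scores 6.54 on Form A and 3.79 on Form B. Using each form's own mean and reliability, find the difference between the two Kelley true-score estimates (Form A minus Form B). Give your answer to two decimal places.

2.10

T̂_A = 0.616(6.54) + 0.384(11.6) = 8.4830
T̂_B = 0.706(3.79) + 0.294(12.6) = 6.3801
T̂_A − T̂_B = 2.1029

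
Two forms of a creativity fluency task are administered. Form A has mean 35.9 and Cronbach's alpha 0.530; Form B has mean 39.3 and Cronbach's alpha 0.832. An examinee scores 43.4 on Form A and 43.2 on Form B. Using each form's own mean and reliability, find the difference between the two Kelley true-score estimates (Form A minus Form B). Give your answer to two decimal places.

T̂_A = 0.530(43.4) + 0.470(35.9) = 39.8750
T̂_B = 0.832(43.2) + 0.168(39.3) = 42.5448
T̂_A − T̂_B = -2.6698

-2.67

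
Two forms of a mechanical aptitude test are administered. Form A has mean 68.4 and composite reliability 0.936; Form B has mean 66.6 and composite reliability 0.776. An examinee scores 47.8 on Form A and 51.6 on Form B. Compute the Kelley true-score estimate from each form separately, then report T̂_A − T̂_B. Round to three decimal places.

-5.842

T̂_A = 0.936(47.8) + 0.064(68.4) = 49.11840
T̂_B = 0.776(51.6) + 0.224(66.6) = 54.96000
T̂_A − T̂_B = -5.84160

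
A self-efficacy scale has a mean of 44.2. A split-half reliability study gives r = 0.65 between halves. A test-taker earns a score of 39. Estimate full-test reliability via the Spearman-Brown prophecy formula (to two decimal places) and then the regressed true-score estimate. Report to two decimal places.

Spearman-Brown: ρ = 2r/(1 + r) = 2(0.65)/(1 + 0.65) = 1.300/1.65 = 0.7879 → 0.79
T̂ = ρX + (1 − ρ)μ
  = 0.79 × 39 + 0.21 × 44.2
  = 30.81 + 9.282
  = 40.092
  ≈ 40.09

40.09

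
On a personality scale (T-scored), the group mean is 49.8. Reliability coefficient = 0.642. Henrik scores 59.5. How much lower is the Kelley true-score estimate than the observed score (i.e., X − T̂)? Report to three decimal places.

T̂ = ρX + (1 − ρ)μ
  = 0.642 × 59.5 + 0.358 × 49.8
  = 38.1990 + 17.8284
  = 56.02740
  ≈ 56.0274
X − T̂ = 59.5 − 56.0274 = 3.4726 → 3.473

3.473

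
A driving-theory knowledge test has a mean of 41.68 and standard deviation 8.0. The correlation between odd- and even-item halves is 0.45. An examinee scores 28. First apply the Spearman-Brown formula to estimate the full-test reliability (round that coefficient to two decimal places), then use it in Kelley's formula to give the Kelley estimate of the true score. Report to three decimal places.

33.198

Spearman-Brown: ρ = 2r/(1 + r) = 2(0.45)/(1 + 0.45) = 0.900/1.45 = 0.6207 → 0.62
T̂ = ρX + (1 − ρ)μ
  = 0.62 × 28 + 0.38 × 41.68
  = 17.36 + 15.8384
  = 33.1984
  ≈ 33.198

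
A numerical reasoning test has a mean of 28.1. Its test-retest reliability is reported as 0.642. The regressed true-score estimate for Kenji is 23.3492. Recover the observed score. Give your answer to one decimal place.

T̂ = ρX + (1 − ρ)μ  ⇒  X = (T̂ − (1 − ρ)μ) / ρ
X = (23.3492 − 0.358 × 28.1) / 0.642 = (23.3492 − 10.0598) / 0.642 = 13.2894 / 0.642 = 20.700

20.7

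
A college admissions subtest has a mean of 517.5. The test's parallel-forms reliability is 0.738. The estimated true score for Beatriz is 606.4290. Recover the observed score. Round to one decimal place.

T̂ = ρX + (1 − ρ)μ  ⇒  X = (T̂ − (1 − ρ)μ) / ρ
X = (606.4290 − 0.262 × 517.5) / 0.738 = (606.4290 − 135.5850) / 0.738 = 470.8440 / 0.738 = 638.000

638.0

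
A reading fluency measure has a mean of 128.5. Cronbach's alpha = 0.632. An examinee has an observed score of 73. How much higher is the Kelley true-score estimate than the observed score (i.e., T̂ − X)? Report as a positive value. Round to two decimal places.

20.42

Kelley's formula gives T̂ = 0.632·73 + 0.368·128.5 = 46.136 + 47.2880 = 93.4240.
T̂ − X = 93.424 − 73 = 20.424 → 20.42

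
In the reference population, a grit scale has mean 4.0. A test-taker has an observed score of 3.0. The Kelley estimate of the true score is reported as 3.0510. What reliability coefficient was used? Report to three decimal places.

T̂ = ρX + (1 − ρ)μ  ⇒  T̂ − μ = ρ(X − μ)
ρ = (T̂ − μ)/(X − μ) = (3.0510 − 4.0) / (3.0 − 4.0) = -0.9490 / -1.0 = 0.94900

0.949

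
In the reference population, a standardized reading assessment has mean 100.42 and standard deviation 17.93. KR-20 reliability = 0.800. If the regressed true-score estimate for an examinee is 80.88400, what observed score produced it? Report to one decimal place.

76.0

T̂ = ρX + (1 − ρ)μ  ⇒  X = (T̂ − (1 − ρ)μ) / ρ
X = (80.88400 − 0.200 × 100.42) / 0.800 = (80.88400 − 20.08400) / 0.800 = 60.80000 / 0.800 = 76.000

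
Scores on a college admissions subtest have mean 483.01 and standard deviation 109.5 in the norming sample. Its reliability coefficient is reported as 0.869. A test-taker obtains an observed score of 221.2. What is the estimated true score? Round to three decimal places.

T̂ = ρX + (1 − ρ)μ
  = 0.869 × 221.2 + 0.131 × 483.01
  = 192.2228 + 63.27431
  = 255.4971
  ≈ 255.497

255.497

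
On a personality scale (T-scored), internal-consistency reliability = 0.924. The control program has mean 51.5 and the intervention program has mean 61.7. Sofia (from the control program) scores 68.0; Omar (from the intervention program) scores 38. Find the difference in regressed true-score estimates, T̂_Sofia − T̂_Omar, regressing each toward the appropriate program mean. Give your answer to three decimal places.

T̂_Sofia = 0.924(68.0) + 0.076(51.5) = 66.74600
T̂_Omar = 0.924(38) + 0.076(61.7) = 39.80120
Difference = 66.74600 − 39.80120 = 26.94480

26.945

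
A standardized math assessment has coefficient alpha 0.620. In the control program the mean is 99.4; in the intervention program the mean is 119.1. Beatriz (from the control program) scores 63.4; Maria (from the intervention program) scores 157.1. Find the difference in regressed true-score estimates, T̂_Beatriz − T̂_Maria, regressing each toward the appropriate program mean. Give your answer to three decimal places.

T̂_Beatriz = 0.620(63.4) + 0.380(99.4) = 77.08000
T̂_Maria = 0.620(157.1) + 0.380(119.1) = 142.66000
Difference = 77.08000 − 142.66000 = -65.58000

-65.580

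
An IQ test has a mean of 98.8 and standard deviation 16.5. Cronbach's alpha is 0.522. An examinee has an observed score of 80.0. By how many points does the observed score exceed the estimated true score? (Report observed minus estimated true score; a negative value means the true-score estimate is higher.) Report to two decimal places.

-8.99

T̂ = ρX + (1 − ρ)μ
  = 0.522 × 80.0 + 0.478 × 98.8
  = 41.7600 + 47.2264
  = 88.9864
  ≈ 88.986
X − T̂ = 80.0 − 88.986 = -8.986 → -8.99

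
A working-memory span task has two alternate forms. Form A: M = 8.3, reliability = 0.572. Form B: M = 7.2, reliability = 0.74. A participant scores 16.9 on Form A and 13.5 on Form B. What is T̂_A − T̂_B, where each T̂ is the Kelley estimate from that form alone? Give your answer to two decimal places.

1.36

T̂_A = 0.572(16.9) + 0.428(8.3) = 13.2192
T̂_B = 0.74(13.5) + 0.26(7.2) = 11.8620
T̂_A − T̂_B = 1.3572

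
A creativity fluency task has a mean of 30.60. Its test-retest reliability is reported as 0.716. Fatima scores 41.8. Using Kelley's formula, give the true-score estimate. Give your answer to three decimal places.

T̂ = 0.716(41.8) + 0.284(30.60) = 29.9288 + 8.69040 = 38.6192 → 38.619

38.619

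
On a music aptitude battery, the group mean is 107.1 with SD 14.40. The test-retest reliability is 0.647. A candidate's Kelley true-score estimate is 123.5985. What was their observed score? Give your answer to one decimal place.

T̂ = ρX + (1 − ρ)μ  ⇒  X = (T̂ − (1 − ρ)μ) / ρ
X = (123.5985 − 0.353 × 107.1) / 0.647 = (123.5985 − 37.8063) / 0.647 = 85.7922 / 0.647 = 132.600

132.6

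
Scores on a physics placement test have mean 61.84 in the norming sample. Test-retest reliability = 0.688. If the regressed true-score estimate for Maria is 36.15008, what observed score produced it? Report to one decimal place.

24.5

T̂ = ρX + (1 − ρ)μ  ⇒  X = (T̂ − (1 − ρ)μ) / ρ
X = (36.15008 − 0.312 × 61.84) / 0.688 = (36.15008 − 19.29408) / 0.688 = 16.85600 / 0.688 = 24.500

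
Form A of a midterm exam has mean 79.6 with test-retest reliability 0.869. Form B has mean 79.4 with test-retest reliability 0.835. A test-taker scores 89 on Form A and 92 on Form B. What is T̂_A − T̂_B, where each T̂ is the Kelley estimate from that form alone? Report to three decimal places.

T̂_A = 0.869(89) + 0.131(79.6) = 87.76860
T̂_B = 0.835(92) + 0.165(79.4) = 89.92100
T̂_A − T̂_B = -2.15240

-2.152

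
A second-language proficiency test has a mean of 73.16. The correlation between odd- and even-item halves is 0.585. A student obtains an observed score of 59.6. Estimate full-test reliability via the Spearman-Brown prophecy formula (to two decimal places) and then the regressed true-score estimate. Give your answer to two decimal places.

63.13

Spearman-Brown: ρ = 2r/(1 + r) = 2(0.585)/(1 + 0.585) = 1.1700/1.585 = 0.7382 → 0.74
Kelley's formula gives T̂ = 0.74·59.6 + 0.26·73.16 = 44.104 + 19.0216 = 63.126.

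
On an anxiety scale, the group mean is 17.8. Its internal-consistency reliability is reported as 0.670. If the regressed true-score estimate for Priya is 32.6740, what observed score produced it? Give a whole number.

T̂ = ρX + (1 − ρ)μ  ⇒  X = (T̂ − (1 − ρ)μ) / ρ
X = (32.6740 − 0.330 × 17.8) / 0.670 = (32.6740 − 5.8740) / 0.670 = 26.8000 / 0.670 = 40.00

40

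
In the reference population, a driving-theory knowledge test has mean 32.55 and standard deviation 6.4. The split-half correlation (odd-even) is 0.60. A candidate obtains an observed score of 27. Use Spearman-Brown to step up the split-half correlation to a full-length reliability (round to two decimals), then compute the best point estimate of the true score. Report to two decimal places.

28.39

Spearman-Brown: ρ = 2r/(1 + r) = 2(0.60)/(1 + 0.60) = 1.200/1.60 = 0.7500 → 0.75
T̂ = ρX + (1 − ρ)μ
  = 0.75 × 27 + 0.25 × 32.55
  = 20.25 + 8.1375
  = 28.387
  ≈ 28.39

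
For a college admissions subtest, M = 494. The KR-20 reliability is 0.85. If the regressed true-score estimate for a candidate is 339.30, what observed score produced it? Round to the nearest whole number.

312

T̂ = ρX + (1 − ρ)μ  ⇒  X = (T̂ − (1 − ρ)μ) / ρ
X = (339.30 − 0.15 × 494) / 0.85 = (339.30 − 74.10) / 0.85 = 265.20 / 0.85 = 312.00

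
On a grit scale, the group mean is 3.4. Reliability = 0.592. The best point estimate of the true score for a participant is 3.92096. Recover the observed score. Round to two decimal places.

4.28

T̂ = ρX + (1 − ρ)μ  ⇒  X = (T̂ − (1 − ρ)μ) / ρ
X = (3.92096 − 0.408 × 3.4) / 0.592 = (3.92096 − 1.3872) / 0.592 = 2.53376 / 0.592 = 4.2800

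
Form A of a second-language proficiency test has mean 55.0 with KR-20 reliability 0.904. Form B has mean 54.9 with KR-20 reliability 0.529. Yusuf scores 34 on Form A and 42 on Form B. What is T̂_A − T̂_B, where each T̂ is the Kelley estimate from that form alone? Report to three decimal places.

T̂_A = 0.904(34) + 0.096(55.0) = 36.01600
T̂_B = 0.529(42) + 0.471(54.9) = 48.07590
T̂_A − T̂_B = -12.05990

-12.060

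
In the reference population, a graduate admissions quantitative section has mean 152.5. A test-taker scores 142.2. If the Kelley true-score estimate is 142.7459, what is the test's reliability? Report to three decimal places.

T̂ = ρX + (1 − ρ)μ  ⇒  T̂ − μ = ρ(X − μ)
ρ = (T̂ − μ)/(X − μ) = (142.7459 − 152.5) / (142.2 − 152.5) = -9.7541 / -10.3 = 0.94700

0.947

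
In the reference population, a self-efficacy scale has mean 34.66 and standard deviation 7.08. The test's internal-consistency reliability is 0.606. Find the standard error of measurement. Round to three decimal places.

SEM = SD · √(1 − ρ) = 7.08 × √0.394 = 7.08 × 0.6277 = 4.4441

4.444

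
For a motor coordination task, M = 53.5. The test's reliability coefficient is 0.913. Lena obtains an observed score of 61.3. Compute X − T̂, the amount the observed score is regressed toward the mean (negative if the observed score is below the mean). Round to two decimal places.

0.68

Kelley's formula gives T̂ = 0.913·61.3 + 0.087·53.5 = 55.9669 + 4.6545 = 60.6214.
X − T̂ = 61.3 − 60.621 = 0.679 → 0.68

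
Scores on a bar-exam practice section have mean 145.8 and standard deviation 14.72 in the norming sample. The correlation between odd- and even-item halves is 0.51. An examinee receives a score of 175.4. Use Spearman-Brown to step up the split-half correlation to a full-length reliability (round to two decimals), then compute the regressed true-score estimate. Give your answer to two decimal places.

Spearman-Brown: ρ = 2r/(1 + r) = 2(0.51)/(1 + 0.51) = 1.020/1.51 = 0.6755 → 0.68
T̂ = 0.68(175.4) + 0.32(145.8) = 119.272 + 46.656 = 165.928 → 165.93

165.93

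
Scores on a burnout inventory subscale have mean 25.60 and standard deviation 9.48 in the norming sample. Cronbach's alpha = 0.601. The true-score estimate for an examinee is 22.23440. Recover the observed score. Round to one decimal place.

20.0

T̂ = ρX + (1 − ρ)μ  ⇒  X = (T̂ − (1 − ρ)μ) / ρ
X = (22.23440 − 0.399 × 25.60) / 0.601 = (22.23440 − 10.21440) / 0.601 = 12.02000 / 0.601 = 20.000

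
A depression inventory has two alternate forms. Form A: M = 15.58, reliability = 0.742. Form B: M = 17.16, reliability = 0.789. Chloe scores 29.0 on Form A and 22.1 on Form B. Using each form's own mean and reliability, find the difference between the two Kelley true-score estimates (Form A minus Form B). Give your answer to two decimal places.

T̂_A = 0.742(29.0) + 0.258(15.58) = 25.5376
T̂_B = 0.789(22.1) + 0.211(17.16) = 21.0577
T̂_A − T̂_B = 4.4800

4.48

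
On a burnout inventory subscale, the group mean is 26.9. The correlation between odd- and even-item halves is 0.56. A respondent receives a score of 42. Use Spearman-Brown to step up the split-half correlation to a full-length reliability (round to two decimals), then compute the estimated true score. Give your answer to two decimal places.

Spearman-Brown: ρ = 2r/(1 + r) = 2(0.56)/(1 + 0.56) = 1.120/1.56 = 0.7179 → 0.72
T̂ = ρX + (1 − ρ)μ
  = 0.72 × 42 + 0.28 × 26.9
  = 30.24 + 7.532
  = 37.772
  ≈ 37.77

37.77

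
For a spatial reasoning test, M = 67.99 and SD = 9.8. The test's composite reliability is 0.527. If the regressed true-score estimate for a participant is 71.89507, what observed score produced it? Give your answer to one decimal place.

T̂ = ρX + (1 − ρ)μ  ⇒  X = (T̂ − (1 − ρ)μ) / ρ
X = (71.89507 − 0.473 × 67.99) / 0.527 = (71.89507 − 32.15927) / 0.527 = 39.73580 / 0.527 = 75.400

75.4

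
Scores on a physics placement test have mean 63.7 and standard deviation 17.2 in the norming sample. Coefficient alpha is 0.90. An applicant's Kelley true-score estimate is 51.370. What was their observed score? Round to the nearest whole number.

T̂ = ρX + (1 − ρ)μ  ⇒  X = (T̂ − (1 − ρ)μ) / ρ
X = (51.370 − 0.10 × 63.7) / 0.90 = (51.370 − 6.370) / 0.90 = 45.000 / 0.90 = 50.00

50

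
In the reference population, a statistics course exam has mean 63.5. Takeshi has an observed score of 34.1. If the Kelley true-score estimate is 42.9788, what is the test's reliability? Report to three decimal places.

0.698

T̂ = ρX + (1 − ρ)μ  ⇒  T̂ − μ = ρ(X − μ)
ρ = (T̂ − μ)/(X − μ) = (42.9788 − 63.5) / (34.1 − 63.5) = -20.5212 / -29.4 = 0.69800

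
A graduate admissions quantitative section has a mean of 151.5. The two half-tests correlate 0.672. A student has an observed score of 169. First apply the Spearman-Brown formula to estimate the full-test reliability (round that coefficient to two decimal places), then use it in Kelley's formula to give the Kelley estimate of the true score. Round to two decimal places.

165.50

Spearman-Brown: ρ = 2r/(1 + r) = 2(0.672)/(1 + 0.672) = 1.3440/1.672 = 0.8038 → 0.80
T̂ = 0.80(169) + 0.20(151.5) = 135.20 + 30.300 = 165.500 → 165.50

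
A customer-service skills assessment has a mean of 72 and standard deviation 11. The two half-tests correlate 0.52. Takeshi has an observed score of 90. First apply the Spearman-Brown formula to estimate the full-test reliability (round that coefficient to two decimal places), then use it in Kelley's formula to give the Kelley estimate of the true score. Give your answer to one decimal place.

Spearman-Brown: ρ = 2r/(1 + r) = 2(0.52)/(1 + 0.52) = 1.040/1.52 = 0.6842 → 0.68
Kelley's formula gives T̂ = 0.68·90 + 0.32·72 = 61.20 + 23.04 = 84.24.

84.2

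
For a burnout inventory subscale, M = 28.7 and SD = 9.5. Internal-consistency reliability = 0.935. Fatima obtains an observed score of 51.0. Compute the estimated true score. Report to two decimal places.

49.55

T̂ = 0.935(51.0) + 0.065(28.7) = 47.6850 + 1.8655 = 49.550 → 49.55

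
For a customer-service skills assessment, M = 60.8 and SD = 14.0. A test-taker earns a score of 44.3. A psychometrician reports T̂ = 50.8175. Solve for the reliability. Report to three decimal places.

T̂ = ρX + (1 − ρ)μ  ⇒  T̂ − μ = ρ(X − μ)
ρ = (T̂ − μ)/(X − μ) = (50.8175 − 60.8) / (44.3 − 60.8) = -9.9825 / -16.5 = 0.60500

0.605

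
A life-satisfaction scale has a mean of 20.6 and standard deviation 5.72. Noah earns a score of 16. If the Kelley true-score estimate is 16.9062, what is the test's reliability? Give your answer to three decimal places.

T̂ = ρX + (1 − ρ)μ  ⇒  T̂ − μ = ρ(X − μ)
ρ = (T̂ − μ)/(X − μ) = (16.9062 − 20.6) / (16 − 20.6) = -3.6938 / -4.6 = 0.80300

0.803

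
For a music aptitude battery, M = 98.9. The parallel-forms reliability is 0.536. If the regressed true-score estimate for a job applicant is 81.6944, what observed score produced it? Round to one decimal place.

T̂ = ρX + (1 − ρ)μ  ⇒  X = (T̂ − (1 − ρ)μ) / ρ
X = (81.6944 − 0.464 × 98.9) / 0.536 = (81.6944 − 45.8896) / 0.536 = 35.8048 / 0.536 = 66.800

66.8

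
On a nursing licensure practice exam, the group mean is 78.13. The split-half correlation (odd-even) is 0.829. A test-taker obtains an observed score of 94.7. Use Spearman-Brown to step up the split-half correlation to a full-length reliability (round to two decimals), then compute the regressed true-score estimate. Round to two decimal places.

Spearman-Brown: ρ = 2r/(1 + r) = 2(0.829)/(1 + 0.829) = 1.6580/1.829 = 0.9065 → 0.91
T̂ = ρX + (1 − ρ)μ
  = 0.91 × 94.7 + 0.09 × 78.13
  = 86.177 + 7.0317
  = 93.209
  ≈ 93.21

93.21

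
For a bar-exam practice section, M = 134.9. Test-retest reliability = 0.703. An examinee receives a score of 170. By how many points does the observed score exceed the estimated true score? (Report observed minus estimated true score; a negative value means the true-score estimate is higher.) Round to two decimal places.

10.42

T̂ = 0.703(170) + 0.297(134.9) = 119.510 + 40.0653 = 159.5753 → 159.575
X − T̂ = 170 − 159.575 = 10.425 → 10.42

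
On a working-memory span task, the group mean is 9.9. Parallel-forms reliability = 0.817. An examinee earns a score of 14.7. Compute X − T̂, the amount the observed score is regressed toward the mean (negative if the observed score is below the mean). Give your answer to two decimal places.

0.88

T̂ = ρX + (1 − ρ)μ
  = 0.817 × 14.7 + 0.183 × 9.9
  = 12.0099 + 1.8117
  = 13.8216
  ≈ 13.822
X − T̂ = 14.7 − 13.822 = 0.878 → 0.88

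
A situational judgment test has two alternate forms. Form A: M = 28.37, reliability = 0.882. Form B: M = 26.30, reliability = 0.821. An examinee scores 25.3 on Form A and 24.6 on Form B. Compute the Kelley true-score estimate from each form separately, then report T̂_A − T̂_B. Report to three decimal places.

0.758

T̂_A = 0.882(25.3) + 0.118(28.37) = 25.66226
T̂_B = 0.821(24.6) + 0.179(26.30) = 24.90430
T̂_A − T̂_B = 0.75796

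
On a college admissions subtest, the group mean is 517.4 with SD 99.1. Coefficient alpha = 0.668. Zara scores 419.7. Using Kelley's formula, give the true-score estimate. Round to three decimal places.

T̂ = ρX + (1 − ρ)μ
  = 0.668 × 419.7 + 0.332 × 517.4
  = 280.3596 + 171.7768
  = 452.1364
  ≈ 452.136

452.136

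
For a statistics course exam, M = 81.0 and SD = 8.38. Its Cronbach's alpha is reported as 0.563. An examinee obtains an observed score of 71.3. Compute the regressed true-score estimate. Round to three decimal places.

T̂ = ρX + (1 − ρ)μ
  = 0.563 × 71.3 + 0.437 × 81.0
  = 40.1419 + 35.3970
  = 75.5389
  ≈ 75.539

75.539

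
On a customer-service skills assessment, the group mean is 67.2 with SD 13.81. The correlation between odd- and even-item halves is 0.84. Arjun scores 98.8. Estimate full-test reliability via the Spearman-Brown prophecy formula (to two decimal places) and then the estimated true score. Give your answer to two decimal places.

Spearman-Brown: ρ = 2r/(1 + r) = 2(0.84)/(1 + 0.84) = 1.680/1.84 = 0.9130 → 0.91
T̂ = 0.91(98.8) + 0.09(67.2) = 89.908 + 6.048 = 95.956 → 95.96

95.96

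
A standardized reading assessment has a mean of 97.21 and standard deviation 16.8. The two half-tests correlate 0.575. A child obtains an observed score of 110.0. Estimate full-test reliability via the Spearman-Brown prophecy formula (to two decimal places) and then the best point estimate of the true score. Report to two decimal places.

Spearman-Brown: ρ = 2r/(1 + r) = 2(0.575)/(1 + 0.575) = 1.1500/1.575 = 0.7302 → 0.73
Regress the observed score toward the mean by the unreliability: T̂ = 0.73·110.0 + 0.27·97.21 = 80.300 + 26.2467 = 106.547.

106.55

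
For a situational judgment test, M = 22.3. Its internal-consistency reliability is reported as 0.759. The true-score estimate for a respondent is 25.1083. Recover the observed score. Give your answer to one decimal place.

T̂ = ρX + (1 − ρ)μ  ⇒  X = (T̂ − (1 − ρ)μ) / ρ
X = (25.1083 − 0.241 × 22.3) / 0.759 = (25.1083 − 5.3743) / 0.759 = 19.7340 / 0.759 = 26.000

26.0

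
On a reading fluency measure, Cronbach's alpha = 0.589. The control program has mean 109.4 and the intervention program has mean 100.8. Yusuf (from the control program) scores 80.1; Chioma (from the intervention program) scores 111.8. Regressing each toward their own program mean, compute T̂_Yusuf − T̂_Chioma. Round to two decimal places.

T̂_Yusuf = 0.589(80.1) + 0.411(109.4) = 92.1423
T̂_Chioma = 0.589(111.8) + 0.411(100.8) = 107.2790
Difference = 92.1423 − 107.2790 = -15.1367

-15.14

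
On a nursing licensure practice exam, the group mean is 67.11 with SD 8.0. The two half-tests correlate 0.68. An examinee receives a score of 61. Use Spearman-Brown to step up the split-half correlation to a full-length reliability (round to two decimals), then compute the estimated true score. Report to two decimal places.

62.16

Spearman-Brown: ρ = 2r/(1 + r) = 2(0.68)/(1 + 0.68) = 1.360/1.68 = 0.8095 → 0.81
Regress the observed score toward the mean by the unreliability: T̂ = 0.81·61 + 0.19·67.11 = 49.41 + 12.7509 = 62.161.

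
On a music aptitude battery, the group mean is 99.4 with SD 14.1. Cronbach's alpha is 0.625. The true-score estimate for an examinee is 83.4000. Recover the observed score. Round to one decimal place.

73.8

T̂ = ρX + (1 − ρ)μ  ⇒  X = (T̂ − (1 − ρ)μ) / ρ
X = (83.4000 − 0.375 × 99.4) / 0.625 = (83.4000 − 37.2750) / 0.625 = 46.1250 / 0.625 = 73.800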